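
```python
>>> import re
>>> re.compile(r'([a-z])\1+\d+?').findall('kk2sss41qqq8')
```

['k', 's', 'q']

The backreference `\1` re-matches whatever the first group consumed, character for character.
Matches: at [0:3] match 'kk2', group 1 = 'k'; at [3:7] match 'sss4', group 1 = 's'; at [8:12] match 'qqq8', group 1 = 'q'.
Because there's exactly one group, `findall` drops the full match and keeps group 1 from each hit.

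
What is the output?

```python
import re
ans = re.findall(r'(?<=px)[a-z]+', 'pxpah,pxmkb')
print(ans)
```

The lookaround is zero-width — it requires the adjacent text to match without consuming it, so the asserted text isn't part of the match.
Matches: at [2:5] → 'pah'; at [8:11] → 'mkb'.
Since nothing is captured, `findall` lists the 2 matched substrings directly.

['pah', 'mkb']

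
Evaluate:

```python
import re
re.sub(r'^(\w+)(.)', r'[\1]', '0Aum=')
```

'[0Aum]'

This matches anchored at the start of the string; then one or more of a word character (captured); then any character (captured).
Matches: at [0:5] → '0Aum='.
The replacement refers to a captured group, so each match is rewritten using its own captured text.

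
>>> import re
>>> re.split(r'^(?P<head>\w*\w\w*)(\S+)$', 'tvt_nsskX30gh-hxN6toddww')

This matches anchored at the start of the string; then zero or more of a word character, then a word character, then zero or more of a word character (captured as 'head'); then one or more of a non-whitespace character (captured); then anchored at the end.
Matches to split on: at [0:24] → 'tvt_nsskX30gh-hxN6toddww'.
The group in the pattern means `split` returns the separators' captures alongside the pieces.

['', 'tvt_nsskX30gh', '-hxN6toddww', '']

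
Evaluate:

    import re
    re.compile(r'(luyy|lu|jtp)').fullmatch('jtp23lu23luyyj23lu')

`fullmatch` succeeds only if the pattern covers the string from start to end.
Here the string isn't matched end-to-end, so the call returns None.

None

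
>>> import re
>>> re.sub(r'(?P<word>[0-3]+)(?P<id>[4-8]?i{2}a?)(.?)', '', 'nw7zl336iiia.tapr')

This matches one or more of a character in [0-3] (captured as 'word'); then optionally a character in [4-8], then exactly 2 of a literal 'i', then optionally a literal 'a' (captured as 'id'); then optionally any character (captured).
Matches: at [5:11] → '336iii'.
`sub` substitutes '' at each match site.

'nw7zla.tapr'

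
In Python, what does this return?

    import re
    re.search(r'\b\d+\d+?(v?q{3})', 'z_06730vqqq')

None

The pattern matches a word boundary (`\b`, zero-width); then one or more of a digit, then one or more of a digit (lazy); then optionally the literal 'v', then exactly 3 of the literal 'q' (captured).
Unlike `match`, `search` isn't anchored — it looks for the pattern anywhere in the string.
Here the pattern never matches, so the call returns None.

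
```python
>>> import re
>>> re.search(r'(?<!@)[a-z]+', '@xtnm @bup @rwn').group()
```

'tnm'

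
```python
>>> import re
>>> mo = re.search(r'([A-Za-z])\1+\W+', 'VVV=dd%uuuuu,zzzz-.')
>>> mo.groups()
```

A backreference is literal: `\1` must see the identical characters the first group matched.
`re.search` tries every starting position until one works.
The match spans [0:4] → 'VVV='.
Captured: group 1 = 'V'.

('V',)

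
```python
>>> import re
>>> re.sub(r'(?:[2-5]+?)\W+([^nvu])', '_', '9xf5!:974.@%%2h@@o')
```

Every occurrence is swapped for '_'.

'9xf_7_h@@o'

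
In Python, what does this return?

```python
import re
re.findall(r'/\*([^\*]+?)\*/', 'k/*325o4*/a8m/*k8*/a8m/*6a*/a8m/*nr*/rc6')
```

['325o4', 'k8', '6a', 'nr']

Scanning left to right: at [1:10] match '/*325o4*/', group 1 = '325o4'; at [13:19] match '/*k8*/', group 1 = 'k8'; at [22:28] match '/*6a*/', group 1 = '6a'; at [31:37] match '/*nr*/', group 1 = 'nr'.
Because there's exactly one group, `findall` drops the full match and keeps group 1 from each hit.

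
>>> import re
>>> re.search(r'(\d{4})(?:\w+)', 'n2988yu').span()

The match spans [1:7] → '2988yu'.

(1, 7)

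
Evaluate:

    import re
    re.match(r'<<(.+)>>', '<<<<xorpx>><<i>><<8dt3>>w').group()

'<<<<xorpx>><<i>><<8dt3>>'

With `match`, the pattern is implicitly anchored at the beginning.
The match spans [0:24] → '<<<<xorpx>><<i>><<8dt3>>'.
Captured: group 1 = '<<xorpx>><<i>><<8dt3'.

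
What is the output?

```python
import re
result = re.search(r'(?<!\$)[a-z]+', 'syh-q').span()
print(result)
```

(0, 3)

A negative assertion filters positions out without eating any characters.
`re.search` scans for the first position where the pattern succeeds.
The match spans [0:3] → 'syh'.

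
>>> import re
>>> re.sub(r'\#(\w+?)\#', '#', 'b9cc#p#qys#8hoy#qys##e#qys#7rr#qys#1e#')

'b9cc#qys#qys##qys#qys#'

Every occurrence is swapped for '#'.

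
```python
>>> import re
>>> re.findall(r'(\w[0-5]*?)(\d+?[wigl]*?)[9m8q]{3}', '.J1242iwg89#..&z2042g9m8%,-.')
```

[('z', '2042g')]

This matches a word character, then zero or more of a character in [0-5] (lazy) (captured); then one or more of a digit (lazy), then zero or more of one of [wigl] (lazy) (captured); then exactly 3 of one of [9m8q].
A non-greedy quantifier consumes as few characters as it can — just enough that the remainder of the pattern still matches from where it stops; whatever follows it matches normally.
Walking the string: at [15:24] match 'z2042g9m8', groups = ('z', '2042g').
Multiple groups make `findall` return tuples — one 2-tuple for the one match.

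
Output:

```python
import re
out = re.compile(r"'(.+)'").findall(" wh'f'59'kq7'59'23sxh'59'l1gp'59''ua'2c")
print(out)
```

["f'59'kq7'59'23sxh'59'l1gp'59''ua"]

Matches: at [3:37] match "'f'59'kq7'59'23sxh'59'l1gp'59''ua'", group 1 = "f'59'kq7'59'23sxh'59'l1gp'59''ua".
Because there's exactly one group, `findall` drops the full match and keeps group 1 from the one hit.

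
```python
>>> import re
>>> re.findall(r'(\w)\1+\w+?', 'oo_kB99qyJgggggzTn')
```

A backreference is literal: `\1` must see the identical characters the first group matched.
`findall` collects group 1 from each match (3 total).

['o', '9', 'g']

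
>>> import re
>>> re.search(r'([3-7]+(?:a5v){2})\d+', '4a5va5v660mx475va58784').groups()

('4a5va5v',)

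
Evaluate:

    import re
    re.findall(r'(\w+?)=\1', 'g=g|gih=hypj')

['g', 'h']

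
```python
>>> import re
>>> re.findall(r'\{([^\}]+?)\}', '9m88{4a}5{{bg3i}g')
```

['4a', '{bg3i']

Matches: at [4:8] match '{4a}', group 1 = '4a'; at [9:16] match '{{bg3i}', group 1 = '{bg3i'.
With a single group, `findall` returns only what that group captured — 2 items.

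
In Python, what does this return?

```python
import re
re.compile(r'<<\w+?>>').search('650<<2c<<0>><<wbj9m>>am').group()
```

`re.search` scans for the first position where the pattern succeeds.
The match spans [7:12] → '<<0>>'.

'<<0>>'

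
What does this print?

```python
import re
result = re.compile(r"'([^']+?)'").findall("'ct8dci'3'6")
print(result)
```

Because there's exactly one group, `findall` drops the full match and keeps group 1 from the one hit.

['ct8dci']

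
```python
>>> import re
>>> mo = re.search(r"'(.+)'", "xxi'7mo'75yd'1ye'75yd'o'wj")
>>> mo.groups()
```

`search` walks the string left to right and returns the first match it finds.
The match spans [3:24] → "'7mo'75yd'1ye'75yd'o'".
Captured: group 1 = "7mo'75yd'1ye'75yd'o".

("7mo'75yd'1ye'75yd'o",)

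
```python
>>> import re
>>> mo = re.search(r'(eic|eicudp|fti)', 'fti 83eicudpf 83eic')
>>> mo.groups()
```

('fti',)

Unlike `match`, `search` isn't anchored — it looks for the pattern anywhere in the string.
The match spans [0:3] → 'fti'.
Captured: group 1 = 'fti'.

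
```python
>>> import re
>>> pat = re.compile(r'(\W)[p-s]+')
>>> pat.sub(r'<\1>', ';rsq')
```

'<;>'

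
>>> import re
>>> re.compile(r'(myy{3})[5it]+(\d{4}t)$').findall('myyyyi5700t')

[('myyyy', '5700t')]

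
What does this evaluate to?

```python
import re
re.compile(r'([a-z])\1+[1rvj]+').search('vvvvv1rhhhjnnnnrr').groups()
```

The backreference `\1` re-matches whatever the first group consumed, character for character.
`re.search` scans for the first position where the pattern succeeds.
The match spans [0:7] → 'vvvvv1r'.
Captured: group 1 = 'v'.

('v',)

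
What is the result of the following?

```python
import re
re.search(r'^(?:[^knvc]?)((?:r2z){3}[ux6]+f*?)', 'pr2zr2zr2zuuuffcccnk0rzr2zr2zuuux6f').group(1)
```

'r2zr2zr2zuuu'

The match spans [0:13] → 'pr2zr2zr2zuuu'.
Captured: group 1 = 'r2zr2zr2zuuu'.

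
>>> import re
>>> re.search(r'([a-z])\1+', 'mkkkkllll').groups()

('k',)

`\1` is not a pattern — it's the concrete string captured by group 1, re-applied verbatim.
`search` walks the string left to right and returns the first match it finds.
The match spans [1:5] → 'kkkk'.
Captured: group 1 = 'k'.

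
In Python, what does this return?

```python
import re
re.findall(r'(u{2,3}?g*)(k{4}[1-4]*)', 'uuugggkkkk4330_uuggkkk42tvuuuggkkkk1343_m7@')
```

[('uuuggg', 'kkkk433'), ('uuugg', 'kkkk1343')]

This matches 2 to 3 of a literal 'u' (lazy), then zero or more of a literal 'g' (captured); then exactly 4 of the literal 'k', then zero or more of a character in [1-4] (captured).
Scanning left to right: at [0:13] match 'uuugggkkkk433', groups = ('uuuggg', 'kkkk433'); at [26:39] match 'uuuggkkkk1343', groups = ('uuugg', 'kkkk1343').
2 groups means each result is a tuple of 2 captured strings — 2 here.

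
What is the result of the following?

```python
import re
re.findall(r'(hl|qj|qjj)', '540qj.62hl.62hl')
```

['qj', 'hl', 'hl']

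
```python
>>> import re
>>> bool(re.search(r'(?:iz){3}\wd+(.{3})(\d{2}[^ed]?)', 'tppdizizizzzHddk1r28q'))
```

False

This matches the literal 'iz' repeated 3 times, then a word character, then one or more of the literal 'd'; then exactly 3 of any character (captured); then exactly 2 of a digit, then optionally any character except [ed] (captured).
`re.search` tries every starting position until one works.
Here nothing in the string fits, so the call returns None, and `bool(None)` is False.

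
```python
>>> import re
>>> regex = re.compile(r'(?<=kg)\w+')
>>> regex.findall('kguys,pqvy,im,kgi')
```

Lookahead/lookbehind check context without consuming it, so the matched span excludes the asserted characters.
Matches: at [2:5] → 'uys'; at [16:17] → 'i'.
`findall` yields the raw match text (2 of them) because the pattern has no groups.

['uys', 'i']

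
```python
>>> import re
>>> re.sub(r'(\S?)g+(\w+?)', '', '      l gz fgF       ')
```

This matches optionally a non-whitespace character (captured); then one or more of a literal 'g'; then one or more of a word character (lazy) (captured).
Each match is replaced by ''.

'      l         '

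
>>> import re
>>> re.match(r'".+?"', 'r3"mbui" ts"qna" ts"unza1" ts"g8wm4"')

`match` is anchored at position 0; if the pattern doesn't fit there, it returns None.
Here the string doesn't start with a match, so the call returns None.

None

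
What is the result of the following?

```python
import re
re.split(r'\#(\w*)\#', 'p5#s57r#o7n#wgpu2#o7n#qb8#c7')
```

['p5', 's57r', 'o7n', 'wgpu2', 'o7n', 'qb8', 'c7']

Matches to split on: at [2:8] → '#s57r#'; at [11:18] → '#wgpu2#'; at [21:26] → '#qb8#'.
`re.split` interleaves the captured-group text with the surrounding fragments.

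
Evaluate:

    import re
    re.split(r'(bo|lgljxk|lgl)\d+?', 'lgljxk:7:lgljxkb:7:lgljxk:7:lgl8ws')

`re.split` interleaves the captured-group text with the surrounding fragments.

['lgljxk:7:lgljxkb:7:lgljxk:7:', 'lgl', 'ws']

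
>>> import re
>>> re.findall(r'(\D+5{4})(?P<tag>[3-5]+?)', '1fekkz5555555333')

The pattern matches one or more of a non-digit, then exactly 4 of a literal '5' (captured); then one or more of a character in [3-5] (lazy) (captured as 'tag').
Matches: at [1:11] match 'fekkz55555', groups = ('fekkz5555', '5').
With 2 capturing groups, `findall` returns a 2-tuple per match.

[('fekkz5555', '5')]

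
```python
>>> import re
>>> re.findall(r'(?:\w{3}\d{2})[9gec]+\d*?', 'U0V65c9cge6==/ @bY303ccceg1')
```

The `?` after the quantifier makes it lazy — it takes as little as possible before letting the rest of the pattern try.
`findall` yields the raw match text (2 of them) because the pattern has no groups.

['U0V65c9cge', 'bY303ccceg']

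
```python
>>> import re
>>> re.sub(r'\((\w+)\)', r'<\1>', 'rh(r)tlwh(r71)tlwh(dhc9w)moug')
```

`\1` in the replacement pulls in group 1's text for each match.

'rh<r>tlwh<r71>tlwh<dhc9w>moug'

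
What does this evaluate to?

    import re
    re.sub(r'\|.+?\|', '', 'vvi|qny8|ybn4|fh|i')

'vviybn4i'

The `?` after the quantifier makes it lazy — it takes as little as possible before letting the rest of the pattern try.
Matches: at [3:9] → '|qny8|'; at [13:17] → '|fh|'.
Each match is replaced by ''.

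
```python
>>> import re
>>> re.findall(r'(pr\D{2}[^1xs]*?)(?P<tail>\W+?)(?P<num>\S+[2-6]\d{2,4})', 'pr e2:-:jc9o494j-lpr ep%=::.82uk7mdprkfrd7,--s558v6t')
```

The pattern matches the literal 'pr', then exactly 2 of a non-digit, then zero or more of any character except [1xs] (lazy) (captured); then one or more of a non-word character (lazy) (captured as 'tail'); then one or more of a non-whitespace character, then a character in [2-6], then 2 to 4 of a digit (captured as 'num').
Lazy quantifiers expand one character at a time until the remainder of the pattern can match.
Scanning left to right: at [0:15] match 'pr e2:-:jc9o494', groups = ('pr e2', ':', '-:jc9o494'); at [18:49] match 'pr ep%=::.82uk7mdprkfrd7,--s558', groups = ('pr ep', '%', '=::.82uk7mdprkfrd7,--s558').
3 groups means each result is a tuple of 3 captured strings — 2 here.

[('pr e2', ':', '-:jc9o494'), ('pr ep', '%', '=::.82uk7mdprkfrd7,--s558')]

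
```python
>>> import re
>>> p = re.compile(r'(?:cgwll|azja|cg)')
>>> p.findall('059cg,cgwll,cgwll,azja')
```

['cg', 'cgwll', 'cgwll', 'azja']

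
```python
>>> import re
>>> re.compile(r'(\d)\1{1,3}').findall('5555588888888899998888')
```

['5', '8', '8', '9', '8']

`\1` has to match the exact text group 1 already captured.
Scanning left to right: at [0:4] match '5555', group 1 = '5'; at [5:9] match '8888', group 1 = '8'; at [9:13] match '8888', group 1 = '8'; at [14:18] match '9999', group 1 = '9'; at [18:22] match '8888', group 1 = '8'.
`findall` collects group 1 from each match (5 total).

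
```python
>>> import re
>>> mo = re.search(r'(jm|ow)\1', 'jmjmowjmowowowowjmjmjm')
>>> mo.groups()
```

A backreference is literal: `\1` must see the identical characters the first group matched.
`re.search` scans for the first position where the pattern succeeds.
The match spans [0:4] → 'jmjm'.
Captured: group 1 = 'jm'.

('jm',)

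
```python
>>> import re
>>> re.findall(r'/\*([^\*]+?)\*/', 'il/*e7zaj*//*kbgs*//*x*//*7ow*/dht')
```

['e7zaj', 'kbgs', 'x', '7ow']

Walking the string: at [2:11] match '/*e7zaj*/', group 1 = 'e7zaj'; at [11:19] match '/*kbgs*/', group 1 = 'kbgs'; at [19:24] match '/*x*/', group 1 = 'x'; at [24:31] match '/*7ow*/', group 1 = '7ow'.
Because there's exactly one group, `findall` drops the full match and keeps group 1 from each hit.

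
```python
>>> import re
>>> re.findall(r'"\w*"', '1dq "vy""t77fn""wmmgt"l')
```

['"vy"', '"t77fn"', '"wmmgt"']

Walking the string: at [4:8] → '"vy"'; at [8:15] → '"t77fn"'; at [15:22] → '"wmmgt"'.
`findall` yields the raw match text (3 of them) because the pattern has no groups.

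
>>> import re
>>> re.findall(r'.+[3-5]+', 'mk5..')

['mk5']

This matches one or more of any character; then one or more of a character in [3-5].
Matches: at [0:3] → 'mk5'.
`findall` yields the raw match text (1 of them) because the pattern has no groups.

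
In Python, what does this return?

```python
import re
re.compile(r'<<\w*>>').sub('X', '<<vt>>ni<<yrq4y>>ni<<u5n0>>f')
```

'XniXniXf'

Matches: at [0:6] → '<<vt>>'; at [8:17] → '<<yrq4y>>'; at [19:27] → '<<u5n0>>'.
Every occurrence is swapped for 'X'.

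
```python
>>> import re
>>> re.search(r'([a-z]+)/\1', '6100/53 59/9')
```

The backreference `\1` re-matches whatever the first group consumed, character for character.
Here the pattern never matches, so the call returns None.

None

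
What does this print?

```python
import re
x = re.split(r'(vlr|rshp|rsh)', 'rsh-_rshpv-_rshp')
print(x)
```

Alternation isn't longest-match — the leftmost alternative that fits at this position is chosen.
Because the pattern has a capturing group, `split` also inserts each captured text between the pieces.

['', 'rsh', '-_', 'rshp', 'v-_', 'rshp', '']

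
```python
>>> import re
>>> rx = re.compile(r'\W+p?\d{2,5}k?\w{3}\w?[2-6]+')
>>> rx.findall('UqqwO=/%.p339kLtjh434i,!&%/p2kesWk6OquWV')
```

['=/%.p339kLtjh434']

This matches one or more of a non-word character, then optionally a literal 'p', then 2 to 5 of a digit; then optionally a literal 'k', then exactly 3 of a word character; then optionally a word character, then one or more of a character in [2-6].
Scanning left to right: at [5:21] → '=/%.p339kLtjh434'.
No capturing groups, so `findall` returns the 1 full match string.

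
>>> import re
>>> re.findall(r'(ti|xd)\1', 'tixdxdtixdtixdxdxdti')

['xd', 'xd']

The backreference `\1` re-matches whatever the first group consumed, character for character.
Walking the string: at [2:6] match 'xdxd', group 1 = 'xd'; at [12:16] match 'xdxd', group 1 = 'xd'.
`findall` collects group 1 from each match (2 total).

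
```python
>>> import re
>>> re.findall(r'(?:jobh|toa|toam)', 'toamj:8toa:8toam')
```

`|` is ordered: at each position the engine commits to the first alternative that works.
`findall` yields the raw match text (3 of them) because the pattern has no groups.

['toa', 'toa', 'toa']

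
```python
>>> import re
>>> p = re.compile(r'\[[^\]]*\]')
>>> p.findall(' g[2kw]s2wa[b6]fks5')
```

['[2kw]', '[b6]']

Scanning left to right: at [2:7] → '[2kw]'; at [11:15] → '[b6]'.
Since nothing is captured, `findall` lists the 2 matched substrings directly.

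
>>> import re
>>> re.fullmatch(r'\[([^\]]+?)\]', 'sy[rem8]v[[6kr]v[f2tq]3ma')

None

`re.fullmatch` is like wrapping the pattern in `^…$` (in single-line mode).
Here the string isn't matched end-to-end, so the call returns None.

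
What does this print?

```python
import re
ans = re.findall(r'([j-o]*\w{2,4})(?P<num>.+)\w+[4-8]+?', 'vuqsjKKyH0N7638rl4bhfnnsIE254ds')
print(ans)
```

[('vuqs', 'jKKyH0N7638rl4bhfnnsIE2')]

Multiple groups make `findall` return tuples — one 2-tuple for the one match.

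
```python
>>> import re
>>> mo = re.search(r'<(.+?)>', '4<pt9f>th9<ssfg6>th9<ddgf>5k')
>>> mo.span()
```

The `?` after the quantifier makes it lazy — it takes as little as possible before letting the rest of the pattern try.
The match spans [1:7] → '<pt9f>'.

(1, 7)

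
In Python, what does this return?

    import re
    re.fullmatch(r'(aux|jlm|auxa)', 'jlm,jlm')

None

`fullmatch` succeeds only if the pattern covers the string from start to end.
Here the pattern can't cover the whole string, so the call returns None.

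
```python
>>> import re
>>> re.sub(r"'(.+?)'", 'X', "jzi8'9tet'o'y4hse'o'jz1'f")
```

The `?` after the quantifier makes it lazy — it takes as little as possible before letting the rest of the pattern try.
Each match is replaced by 'X'.

'jzi8XoXoXf'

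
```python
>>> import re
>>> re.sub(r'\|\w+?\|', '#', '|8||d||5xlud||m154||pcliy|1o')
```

`sub` substitutes '#' at each match site.

'#####1o'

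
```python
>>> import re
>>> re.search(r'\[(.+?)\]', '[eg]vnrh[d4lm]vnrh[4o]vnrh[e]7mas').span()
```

(0, 4)

`re.search` scans for the first position where the pattern succeeds.
The match spans [0:4] → '[eg]'.
Captured: group 1 = 'eg'.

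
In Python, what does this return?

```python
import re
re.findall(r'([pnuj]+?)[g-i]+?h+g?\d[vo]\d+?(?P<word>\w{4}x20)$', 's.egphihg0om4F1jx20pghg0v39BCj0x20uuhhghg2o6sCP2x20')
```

This matches one or more of one of [pnuj] (lazy) (captured); then one or more of a character in [g-i] (lazy); then one or more of the literal 'h', then optionally the literal 'g', then a digit; then one of [vo], then one or more of a digit (lazy); then exactly 4 of a word character, then the literal 'x20' (captured as 'word'); then anchored at the end.
Multiple groups make `findall` return tuples — one 2-tuple for the one match.

[('uu', 'sCP2x20')]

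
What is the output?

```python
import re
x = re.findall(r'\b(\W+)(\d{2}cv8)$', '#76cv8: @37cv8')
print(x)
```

This matches a word boundary (`\b`, zero-width); then one or more of a non-word character (captured); then exactly 2 of a digit, then the literal 'cv8' (captured); then anchored at the end.
Multiple groups make `findall` return tuples — one 2-tuple for the one match.

[(': @', '37cv8')]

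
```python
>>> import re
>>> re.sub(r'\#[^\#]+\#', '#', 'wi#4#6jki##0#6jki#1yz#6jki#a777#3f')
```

'wi#6jki##6jki#6jki#3f'

Matches: at [2:5] → '#4#'; at [10:13] → '#0#'; at [17:22] → '#1yz#'; at [26:32] → '#a777#'.
Every occurrence is swapped for '#'.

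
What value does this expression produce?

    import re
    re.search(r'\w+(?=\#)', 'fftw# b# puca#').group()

'fftw'

Because the assertion is zero-width, the text it checks is not consumed and won't appear in the result.
`search` walks the string left to right and returns the first match it finds.
The match spans [0:4] → 'fftw'.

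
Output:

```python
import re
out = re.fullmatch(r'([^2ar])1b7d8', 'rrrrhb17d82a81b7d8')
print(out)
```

None

`re.fullmatch` requires the pattern to consume the entire string.
Here the pattern can't cover the whole string, so the call returns None.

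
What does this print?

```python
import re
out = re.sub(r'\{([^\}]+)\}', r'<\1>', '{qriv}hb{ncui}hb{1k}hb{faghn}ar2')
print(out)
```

Matches: at [0:6] → '{qriv}'; at [8:14] → '{ncui}'; at [16:20] → '{1k}'; at [22:29] → '{faghn}'.
Each match is replaced using the text its own group 1 captured.

<qriv>hb<ncui>hb<1k>hb<faghn>ar2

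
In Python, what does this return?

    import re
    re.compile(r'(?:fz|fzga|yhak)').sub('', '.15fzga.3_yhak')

Alternation tries branches left to right and keeps the first one that lets the overall match succeed at that position.
Matches: at [3:5] → 'fz'; at [10:14] → 'yhak'.
Every occurrence is swapped for ''.

'.15ga.3_'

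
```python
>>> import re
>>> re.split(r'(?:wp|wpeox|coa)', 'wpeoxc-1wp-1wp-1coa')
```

The regex engine tests alternatives in the order written; an earlier branch that matches wins even if a later one would match more.
Matches to split on: at [0:2] → 'wp'; at [8:10] → 'wp'; at [12:14] → 'wp'; at [16:19] → 'coa'.
`split` removes every match and returns the 5 fragments in between.

['', 'eoxc-1', '-1', '-1', '']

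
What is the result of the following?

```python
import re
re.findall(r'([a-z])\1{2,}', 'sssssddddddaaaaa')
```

['s', 'd', 'a']

After group 1 captures some text, `\1` only succeeds where that same text appears again.
Matches: at [0:5] match 'sssss', group 1 = 's'; at [5:11] match 'dddddd', group 1 = 'd'; at [11:16] match 'aaaaa', group 1 = 'a'.
Because there's exactly one group, `findall` drops the full match and keeps group 1 from each hit.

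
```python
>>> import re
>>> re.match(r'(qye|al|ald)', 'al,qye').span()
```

`re.match` only tries the pattern at the start of the string.
The match spans [0:2] → 'al'.
Captured: group 1 = 'al'.

(0, 2)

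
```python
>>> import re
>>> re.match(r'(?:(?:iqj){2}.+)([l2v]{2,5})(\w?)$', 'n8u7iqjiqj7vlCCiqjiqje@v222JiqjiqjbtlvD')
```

None

`match` is anchored at position 0; if the pattern doesn't fit there, it returns None.
Here the string doesn't start with a match, so the call returns None.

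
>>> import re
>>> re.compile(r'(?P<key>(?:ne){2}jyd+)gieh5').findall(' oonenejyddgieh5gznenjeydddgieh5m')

['nenejydd']

Pattern: the literal 'ne' repeated 2 times, then the literal 'jy', then one or more of a literal 'd' (captured as 'key'); then the literal 'gi', then the literal 'eh5'.
`findall` collects group 1 from the one match (1 total).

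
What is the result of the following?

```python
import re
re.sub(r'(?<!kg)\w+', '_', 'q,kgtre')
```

`(?!…)`/`(?<!…)` only lets a position through if the neighbouring text does NOT match; no characters are consumed.
Matches: at [0:1] → 'q'; at [2:7] → 'kgtre'.
Each match is replaced by '_'.

'_,_'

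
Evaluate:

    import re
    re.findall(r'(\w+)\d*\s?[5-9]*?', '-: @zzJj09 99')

The pattern matches one or more of a word character (captured); then zero or more of a digit, then optionally whitespace, then zero or more of a character in [5-9] (lazy).
The `?` after the quantifier makes it lazy — it takes as little as possible before letting the rest of the pattern try.
Walking the string: at [4:11] match 'zzJj09 ', group 1 = 'zzJj09'; at [11:13] match '99', group 1 = '99'.
One capturing group, so `findall` returns just the captured substring from each match — 2 in all.

['zzJj09', '99']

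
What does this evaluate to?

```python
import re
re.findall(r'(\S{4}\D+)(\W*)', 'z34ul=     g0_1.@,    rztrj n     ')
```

[('z34ul=     g', ''), ('0_1.@,    rztrj n     ', '')]

Pattern: exactly 4 of a non-whitespace character, then one or more of a non-digit (captured); then zero or more of a non-word character (captured).
Matches: at [0:12] match 'z34ul=     g', groups = ('z34ul=     g', ''); at [12:34] match '0_1.@,    rztrj n     ', groups = ('0_1.@,    rztrj n     ', '').
2 groups means each result is a tuple of 2 captured strings — 2 here.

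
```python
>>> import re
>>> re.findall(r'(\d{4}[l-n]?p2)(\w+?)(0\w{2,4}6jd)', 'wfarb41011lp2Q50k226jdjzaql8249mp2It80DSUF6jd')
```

This matches exactly 4 of a digit, then optionally a character in [l-n], then the literal 'p2' (captured); then one or more of a word character (lazy) (captured); then a literal '0', then 2 to 4 of a word character, then the literal '6jd' (captured).
The `?` after the quantifier makes it lazy — it takes as little as possible before letting the rest of the pattern try.
Scanning left to right: at [6:22] match '1011lp2Q50k226jd', groups = ('1011lp2', 'Q5', '0k226jd'); at [27:45] match '8249mp2It80DSUF6jd', groups = ('8249mp2', 'It8', '0DSUF6jd').
Multiple groups make `findall` return tuples — one 3-tuple for each match.

[('1011lp2', 'Q5', '0k226jd'), ('8249mp2', 'It8', '0DSUF6jd')]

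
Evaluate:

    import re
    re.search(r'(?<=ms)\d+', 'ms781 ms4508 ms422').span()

(2, 5)

Because the assertion is zero-width, the text it checks is not consumed and won't appear in the result.
`re.search` tries every starting position until one works.
The match spans [2:5] → '781'.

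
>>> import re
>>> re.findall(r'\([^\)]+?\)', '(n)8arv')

['(n)']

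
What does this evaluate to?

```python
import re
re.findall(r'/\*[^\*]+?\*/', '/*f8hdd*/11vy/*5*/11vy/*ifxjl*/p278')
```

`findall` yields the raw match text (3 of them) because the pattern has no groups.

['/*f8hdd*/', '/*5*/', '/*ifxjl*/']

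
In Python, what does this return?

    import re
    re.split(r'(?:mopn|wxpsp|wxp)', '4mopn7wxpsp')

['4', '7', '']

Alternation tries branches left to right and keeps the first one that lets the overall match succeed at that position.
Matches to split on: at [1:5] → 'mopn'; at [6:11] → 'wxpsp'.
`split` removes every match and returns the 3 fragments in between.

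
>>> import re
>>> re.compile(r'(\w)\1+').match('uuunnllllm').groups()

The match spans [0:3] → 'uuu'.
Captured: group 1 = 'u'.

('u',)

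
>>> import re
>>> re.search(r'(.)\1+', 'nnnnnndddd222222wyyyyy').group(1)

The backreference `\1` re-matches whatever the first group consumed, character for character.
`re.search` scans for the first position where the pattern succeeds.
The match spans [0:6] → 'nnnnnn'.
Captured: group 1 = 'n'.

'n'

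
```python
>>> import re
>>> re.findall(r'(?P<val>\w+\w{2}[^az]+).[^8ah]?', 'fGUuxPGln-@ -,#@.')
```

This matches one or more of a word character, then exactly 2 of a word character, then one or more of any character except [az] (captured as 'val'); then any character, then optionally any character except [8ah].
Walking the string: at [0:17] match 'fGUuxPGln-@ -,#@.', group 1 = 'fGUuxPGln-@ -,#@'.
`findall` collects group 1 from the one match (1 total).

['fGUuxPGln-@ -,#@']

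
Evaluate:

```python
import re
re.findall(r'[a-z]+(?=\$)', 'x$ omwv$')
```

['x', 'omwv']

Because the assertion is zero-width, the text it checks is not consumed and won't appear in the result.
With no groups in the pattern, `findall` gives back each whole match — 2 here.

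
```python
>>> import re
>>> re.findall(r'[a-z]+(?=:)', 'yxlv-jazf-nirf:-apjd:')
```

Lookahead/lookbehind check context without consuming it, so the matched span excludes the asserted characters.
Since nothing is captured, `findall` lists the 2 matched substrings directly.

['nirf', 'apjd']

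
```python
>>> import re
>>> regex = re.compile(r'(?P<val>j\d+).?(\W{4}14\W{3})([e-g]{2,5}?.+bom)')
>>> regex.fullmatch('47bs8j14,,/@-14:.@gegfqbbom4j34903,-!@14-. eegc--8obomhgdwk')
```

None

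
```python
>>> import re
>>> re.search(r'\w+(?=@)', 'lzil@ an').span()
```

Lookahead/lookbehind check context without consuming it, so the matched span excludes the asserted characters.
Unlike `match`, `search` isn't anchored — it looks for the pattern anywhere in the string.
The match spans [0:4] → 'lzil'.

(0, 4)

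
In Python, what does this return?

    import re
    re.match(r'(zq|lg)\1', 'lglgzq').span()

After group 1 captures some text, `\1` only succeeds where that same text appears again.
`match` is anchored at position 0; if the pattern doesn't fit there, it returns None.
The match spans [0:4] → 'lglg'.
Captured: group 1 = 'lg'.

(0, 4)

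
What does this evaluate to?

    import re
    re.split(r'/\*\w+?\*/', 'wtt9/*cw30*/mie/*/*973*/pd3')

['wtt9', 'mie/*', 'pd3']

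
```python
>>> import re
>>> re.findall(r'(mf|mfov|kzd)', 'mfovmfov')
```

['mf', 'mf']

Alternation tries branches left to right and keeps the first one that lets the overall match succeed at that position.
Because there's exactly one group, `findall` drops the full match and keeps group 1 from each hit.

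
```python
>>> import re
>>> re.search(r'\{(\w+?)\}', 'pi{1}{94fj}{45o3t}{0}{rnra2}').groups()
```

('1',)

The match spans [2:5] → '{1}'.
Captured: group 1 = '1'.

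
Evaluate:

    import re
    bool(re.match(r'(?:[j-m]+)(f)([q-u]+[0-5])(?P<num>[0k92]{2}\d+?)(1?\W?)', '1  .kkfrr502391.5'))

`re.match` won't scan ahead — the pattern has to work from the very first character.
Here the string doesn't start with a match, so the call returns None, and `bool(None)` is False.

False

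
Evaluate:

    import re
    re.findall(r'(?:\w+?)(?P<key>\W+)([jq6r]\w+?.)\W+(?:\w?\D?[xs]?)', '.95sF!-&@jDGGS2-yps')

Pattern: one or more of a word character (lazy) (non-capturing group); then one or more of a non-word character (captured as 'key'); then one of [jq6r], then one or more of a word character (lazy), then any character (captured); then one or more of a non-word character; then optionally a word character, then optionally a non-digit, then optionally one of [xs] (non-capturing group).
`findall` packs the 2 group values into a tuple for every match.

[('!-&@', 'jDGGS2')]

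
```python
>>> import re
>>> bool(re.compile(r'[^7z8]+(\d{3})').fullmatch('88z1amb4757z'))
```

For `fullmatch`, every character of the input must be accounted for by the pattern.
Here there's no way to consume every character, so the call returns None, and `bool(None)` is False.

False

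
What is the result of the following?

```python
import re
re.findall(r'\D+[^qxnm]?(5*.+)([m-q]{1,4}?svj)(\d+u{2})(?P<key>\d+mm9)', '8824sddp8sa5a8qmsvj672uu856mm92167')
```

With 4 capturing groups, `findall` returns a 4-tuple per match.

[('sa5a8q', 'msvj', '672uu', '856mm9')]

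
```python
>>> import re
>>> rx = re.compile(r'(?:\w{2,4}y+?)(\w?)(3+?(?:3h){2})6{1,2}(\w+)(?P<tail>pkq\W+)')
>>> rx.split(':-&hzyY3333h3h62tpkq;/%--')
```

[':-&', 'Y', '3333h3h', '2t', 'pkq;/%--', '']

This matches 2 to 4 of a word character, then one or more of the literal 'y' (lazy) (non-capturing group); then optionally a word character (captured); then one or more of the literal '3' (lazy), then the literal '3h' repeated 2 times (captured); then 1 to 2 of a literal '6'; then one or more of a word character (captured); then the literal 'pkq', then one or more of a non-word character (captured as 'tail').
Matches to split on: at [3:25] → 'hzyY3333h3h62tpkq;/%--'.
With a capturing group present, the delimiter's captured portion is kept in the result list.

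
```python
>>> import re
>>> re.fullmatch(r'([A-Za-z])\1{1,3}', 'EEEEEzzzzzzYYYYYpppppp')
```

None

`re.fullmatch` requires the pattern to consume the entire string.
Here the pattern can't cover the whole string, so the call returns None.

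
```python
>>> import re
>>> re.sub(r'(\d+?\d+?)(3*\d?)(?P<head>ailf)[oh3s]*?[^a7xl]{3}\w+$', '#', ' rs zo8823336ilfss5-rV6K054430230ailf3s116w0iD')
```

' rs zo8823336ilfss5-rV6K#'

This matches one or more of a digit (lazy), then one or more of a digit (lazy) (captured); then zero or more of the literal '3', then optionally a digit (captured); then the literal 'a', then the literal 'ilf' (captured as 'head'); then zero or more of one of [oh3s] (lazy), then exactly 3 of any character except [a7xl], then one or more of a word character; then anchored at the end.
Matches: at [24:46] → '054430230ailf3s116w0iD'.
Each match is replaced by '#'.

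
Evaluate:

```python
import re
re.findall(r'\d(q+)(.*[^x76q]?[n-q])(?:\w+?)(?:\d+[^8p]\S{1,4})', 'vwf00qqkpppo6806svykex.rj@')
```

[('qq', 'kpppo')]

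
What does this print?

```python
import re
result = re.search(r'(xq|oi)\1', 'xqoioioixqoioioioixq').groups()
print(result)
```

After group 1 captures some text, `\1` only succeeds where that same text appears again.
`re.search` scans for the first position where the pattern succeeds.
The match spans [2:6] → 'oioi'.
Captured: group 1 = 'oi'.

('oi',)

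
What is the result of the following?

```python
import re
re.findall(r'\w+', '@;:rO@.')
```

This matches one or more of a word character.
No capturing groups, so `findall` returns the 1 full match string.

['rO']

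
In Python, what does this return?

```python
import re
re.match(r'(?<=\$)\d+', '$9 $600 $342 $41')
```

None

Because the assertion is zero-width, the text it checks is not consumed and won't appear in the result.
`re.match` only tries the pattern at the start of the string.
Here the string doesn't start with a match, so the call returns None.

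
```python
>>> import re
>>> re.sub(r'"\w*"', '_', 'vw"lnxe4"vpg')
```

'vw_vpg'

Matches: at [2:9] → '"lnxe4"'.
Each match is replaced by '_'.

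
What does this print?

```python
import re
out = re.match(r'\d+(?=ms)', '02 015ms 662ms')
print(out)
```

None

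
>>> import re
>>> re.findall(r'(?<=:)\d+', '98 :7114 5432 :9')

['7114', '9']

The `(?=…)`/`(?<=…)` assertion just peeks at neighbouring text; it doesn't advance the match position.
No capturing groups, so `findall` returns the 2 full match strings.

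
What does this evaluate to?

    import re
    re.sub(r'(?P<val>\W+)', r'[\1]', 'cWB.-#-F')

'cWB[.-#-]F'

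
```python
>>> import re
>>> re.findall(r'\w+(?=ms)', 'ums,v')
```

Because the assertion is zero-width, the text it checks is not consumed and won't appear in the result.
Walking the string: at [0:1] → 'u'.
With no groups in the pattern, `findall` gives back each whole match — 1 here.

['u']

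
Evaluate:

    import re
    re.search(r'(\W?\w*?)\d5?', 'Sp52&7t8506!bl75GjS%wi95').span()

Pattern: optionally a non-word character, then zero or more of a word character (lazy) (captured); then a digit, then optionally the literal '5'.
Lazy quantifiers expand one character at a time until the remainder of the pattern can match.
`re.search` tries every starting position until one works.
The match spans [0:3] → 'Sp5'.
Captured: group 1 = 'Sp'.

(0, 3)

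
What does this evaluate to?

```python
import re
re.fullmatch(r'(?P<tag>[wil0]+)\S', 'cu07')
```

None

`fullmatch` succeeds only if the pattern covers the string from start to end.
Here the string isn't matched end-to-end, so the call returns None.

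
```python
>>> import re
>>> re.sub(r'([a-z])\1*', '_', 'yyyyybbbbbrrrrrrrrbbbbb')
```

`\1` has to match the exact text group 1 already captured.
Matches: at [0:5] → 'yyyyy'; at [5:10] → 'bbbbb'; at [10:18] → 'rrrrrrrr'; at [18:23] → 'bbbbb'.
`sub` substitutes '_' at each match site.

'____'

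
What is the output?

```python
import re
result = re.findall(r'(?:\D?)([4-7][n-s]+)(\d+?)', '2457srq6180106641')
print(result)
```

[('7srq', '6')]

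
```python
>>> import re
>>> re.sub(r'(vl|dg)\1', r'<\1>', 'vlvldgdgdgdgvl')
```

After group 1 captures some text, `\1` only succeeds where that same text appears again.
Matches: at [0:4] → 'vlvl'; at [4:8] → 'dgdg'; at [8:12] → 'dgdg'.
The replacement refers to a captured group, so each match is rewritten using its own captured text.

'<vl><dg><dg>vl'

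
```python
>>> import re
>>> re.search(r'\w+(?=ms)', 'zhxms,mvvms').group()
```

'zhx'

The positive lookaround only admits positions where the adjacent text matches; those characters stay outside the span.
The match spans [0:3] → 'zhx'.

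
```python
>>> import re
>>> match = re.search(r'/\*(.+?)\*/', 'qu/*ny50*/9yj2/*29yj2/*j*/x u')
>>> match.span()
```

A non-greedy quantifier consumes as few characters as it can — just enough that the remainder of the pattern still matches from where it stops; whatever follows it matches normally.
`re.search` scans for the first position where the pattern succeeds.
The match spans [2:10] → '/*ny50*/'.
Captured: group 1 = 'ny50'.

(2, 10)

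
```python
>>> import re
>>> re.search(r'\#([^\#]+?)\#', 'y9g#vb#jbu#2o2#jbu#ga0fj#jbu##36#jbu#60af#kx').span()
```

`search` walks the string left to right and returns the first match it finds.
The match spans [3:7] → '#vb#'.
Captured: group 1 = 'vb'.

(3, 7)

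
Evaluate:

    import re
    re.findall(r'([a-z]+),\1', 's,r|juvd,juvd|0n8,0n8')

['juvd']

The backreference `\1` re-matches whatever the first group consumed, character for character.
Matches: at [4:13] match 'juvd,juvd', group 1 = 'juvd'.
Because there's exactly one group, `findall` drops the full match and keeps group 1 from the one hit.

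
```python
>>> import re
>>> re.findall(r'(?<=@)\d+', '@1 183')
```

['1']

Lookahead/lookbehind check context without consuming it, so the matched span excludes the asserted characters.
Walking the string: at [1:2] → '1'.
No capturing groups, so `findall` returns the 1 full match string.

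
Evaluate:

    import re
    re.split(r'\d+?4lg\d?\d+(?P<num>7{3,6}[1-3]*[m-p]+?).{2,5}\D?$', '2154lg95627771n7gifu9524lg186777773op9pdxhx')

Because the pattern has a capturing group, `split` also inserts each captured text between the pieces.

['2154lg95627771n7gifu', '7773op', '']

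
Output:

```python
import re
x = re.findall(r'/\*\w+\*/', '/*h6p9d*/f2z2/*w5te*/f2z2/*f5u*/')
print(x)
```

['/*h6p9d*/', '/*w5te*/', '/*f5u*/']

Scanning left to right: at [0:9] → '/*h6p9d*/'; at [13:21] → '/*w5te*/'; at [25:32] → '/*f5u*/'.
Since nothing is captured, `findall` lists the 3 matched substrings directly.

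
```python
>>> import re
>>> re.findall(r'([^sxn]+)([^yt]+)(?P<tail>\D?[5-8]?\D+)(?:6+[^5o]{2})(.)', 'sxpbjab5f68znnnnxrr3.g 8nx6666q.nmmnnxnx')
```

[('pbjab5f68z', 'nnnnxrr3.g 8n', 'x', 'n')]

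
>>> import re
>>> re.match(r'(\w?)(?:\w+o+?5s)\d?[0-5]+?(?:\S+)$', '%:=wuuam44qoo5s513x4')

None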